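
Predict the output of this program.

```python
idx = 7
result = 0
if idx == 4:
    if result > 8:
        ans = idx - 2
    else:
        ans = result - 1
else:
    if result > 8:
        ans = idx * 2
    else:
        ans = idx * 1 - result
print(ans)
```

7

idx=7, result=0
idx == 4 is False; result > 8 is False
→ ans = idx * 1 - result = 7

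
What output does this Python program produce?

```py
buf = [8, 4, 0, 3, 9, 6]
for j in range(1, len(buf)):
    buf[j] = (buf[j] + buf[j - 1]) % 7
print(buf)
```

j=1: buf[1] = (4+8)%7 = 5 → [8, 5, 0, 3, 9, 6]
j=2: buf[2] = (0+5)%7 = 5 → [8, 5, 5, 3, 9, 6]
j=3: buf[3] = (3+5)%7 = 1 → [8, 5, 5, 1, 9, 6]
j=4: buf[4] = (9+1)%7 = 3 → [8, 5, 5, 1, 3, 6]
j=5: buf[5] = (6+3)%7 = 2 → [8, 5, 5, 1, 3, 2]

[8, 5, 5, 1, 3, 2]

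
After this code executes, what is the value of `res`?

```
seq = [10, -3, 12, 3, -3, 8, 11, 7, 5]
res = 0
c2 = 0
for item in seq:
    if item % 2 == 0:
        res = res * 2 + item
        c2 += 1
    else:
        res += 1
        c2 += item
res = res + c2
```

106

item=10: even, res = 0*2+10 = 10; c2=1
item=-3: not even, res = 10+1 = 11; c2=-2
item=12: even, res = 11*2+12 = 34; c2=-1
item=3: not even, res = 34+1 = 35; c2=2
item=-3: not even, res = 35+1 = 36; c2=-1
item=8: even, res = 36*2+8 = 80; c2=0
item=11: not even, res = 80+1 = 81; c2=11
item=7: not even, res = 81+1 = 82; c2=18
item=5: not even, res = 82+1 = 83; c2=23
res+c2 = 83+23 = 106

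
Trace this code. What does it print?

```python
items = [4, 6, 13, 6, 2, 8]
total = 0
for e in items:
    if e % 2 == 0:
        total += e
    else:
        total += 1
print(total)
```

27

e=4: even, total = 0+4 = 4
e=6: even, total = 4+6 = 10
e=13: not even, total = 10+1 = 11
e=6: even, total = 11+6 = 17
e=2: even, total = 17+2 = 19
e=8: even, total = 19+8 = 27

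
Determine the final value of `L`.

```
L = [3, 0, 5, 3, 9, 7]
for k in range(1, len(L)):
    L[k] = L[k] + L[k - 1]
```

k=1: L[1] = 0+3 = 3 → [3, 3, 5, 3, 9, 7]
k=2: L[2] = 5+3 = 8 → [3, 3, 8, 3, 9, 7]
k=3: L[3] = 3+8 = 11 → [3, 3, 8, 11, 9, 7]
k=4: L[4] = 9+11 = 20 → [3, 3, 8, 11, 20, 7]
k=5: L[5] = 7+20 = 27 → [3, 3, 8, 11, 20, 27]

[3, 3, 8, 11, 20, 27]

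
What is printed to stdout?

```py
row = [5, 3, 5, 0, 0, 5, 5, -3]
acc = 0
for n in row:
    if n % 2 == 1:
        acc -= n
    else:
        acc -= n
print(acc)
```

-20

n=5: odd, acc = 0-5 = -5
n=3: odd, acc = (-5)-3 = -8
n=5: odd, acc = (-8)-5 = -13
n=0: not odd, acc = (-13)-0 = -13
n=0: not odd, acc = (-13)-0 = -13
n=5: odd, acc = (-13)-5 = -18
n=5: odd, acc = (-18)-5 = -23
n=-3: odd, acc = (-23)-(-3) = -20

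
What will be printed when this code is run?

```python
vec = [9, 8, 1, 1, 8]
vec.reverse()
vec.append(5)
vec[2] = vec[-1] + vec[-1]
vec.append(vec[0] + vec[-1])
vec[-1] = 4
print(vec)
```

[8, 1, 10, 8, 9, 5, 4]

reverse → [8, 1, 1, 8, 9]
append 5 → [8, 1, 1, 8, 9, 5]
vec[2] = vec[-1]+vec[-1] = 5+5 = 10 → [8, 1, 10, 8, 9, 5]
append vec[0]+vec[-1] = 8+5 = 13 → [8, 1, 10, 8, 9, 5, 13]
vec[-1] = 4 → [8, 1, 10, 8, 9, 5, 4]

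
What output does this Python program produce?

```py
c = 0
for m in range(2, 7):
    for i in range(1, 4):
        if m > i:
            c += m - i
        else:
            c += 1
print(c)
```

34

m=2,i=1: 2>1, c = 0+1 = 1
m=2,i=2: not 2>2, c = 1+1 = 2
m=2,i=3: not 2>3, c = 2+1 = 3
m=3,i=1: 3>1, c = 3+2 = 5
m=3,i=2: 3>2, c = 5+1 = 6
m=3,i=3: not 3>3, c = 6+1 = 7
m=4,i=1: 4>1, c = 7+3 = 10
m=4,i=2: 4>2, c = 10+2 = 12
m=4,i=3: 4>3, c = 12+1 = 13
m=5,i=1: 5>1, c = 13+4 = 17
m=5,i=2: 5>2, c = 17+3 = 20
m=5,i=3: 5>3, c = 20+2 = 22
m=6,i=1: 6>1, c = 22+5 = 27
m=6,i=2: 6>2, c = 27+4 = 31
m=6,i=3: 6>3, c = 31+3 = 34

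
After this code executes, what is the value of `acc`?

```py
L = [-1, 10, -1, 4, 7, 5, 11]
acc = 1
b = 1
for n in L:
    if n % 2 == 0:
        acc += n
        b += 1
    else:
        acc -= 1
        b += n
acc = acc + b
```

34

n=-1: not even, acc = 1-1 = 0; b=0
n=10: even, acc = 0+10 = 10; b=1
n=-1: not even, acc = 10-1 = 9; b=0
n=4: even, acc = 9+4 = 13; b=1
n=7: not even, acc = 13-1 = 12; b=8
n=5: not even, acc = 12-1 = 11; b=13
n=11: not even, acc = 11-1 = 10; b=24
acc+b = 10+24 = 34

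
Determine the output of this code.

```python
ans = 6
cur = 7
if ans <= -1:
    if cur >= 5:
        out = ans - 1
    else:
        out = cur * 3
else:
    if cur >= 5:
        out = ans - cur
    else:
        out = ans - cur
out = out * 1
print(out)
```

-1

ans=6, cur=7
ans <= -1 is False; cur >= 5 is True
→ out = ans - cur = -1
out = (-1)*1 = -1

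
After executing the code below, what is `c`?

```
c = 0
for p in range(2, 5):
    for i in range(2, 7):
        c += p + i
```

105

p=2,i=2: c = 0+4 = 4
p=2,i=3: c = 4+5 = 9
p=2,i=4: c = 9+6 = 15
p=2,i=5: c = 15+7 = 22
p=2,i=6: c = 22+8 = 30
p=3,i=2: c = 30+5 = 35
p=3,i=3: c = 35+6 = 41
p=3,i=4: c = 41+7 = 48
p=3,i=5: c = 48+8 = 56
p=3,i=6: c = 56+9 = 65
p=4,i=2: c = 65+6 = 71
p=4,i=3: c = 71+7 = 78
p=4,i=4: c = 78+8 = 86
p=4,i=5: c = 86+9 = 95
p=4,i=6: c = 95+10 = 105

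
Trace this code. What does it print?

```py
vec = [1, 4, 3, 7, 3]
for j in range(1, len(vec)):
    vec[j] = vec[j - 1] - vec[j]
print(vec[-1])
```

j=1: vec[1] = 1-4 = -3 → [1, -3, 3, 7, 3]
j=2: vec[2] = (-3)-3 = -6 → [1, -3, -6, 7, 3]
j=3: vec[3] = (-6)-7 = -13 → [1, -3, -6, -13, 3]
j=4: vec[4] = (-13)-3 = -16 → [1, -3, -6, -13, -16]

-16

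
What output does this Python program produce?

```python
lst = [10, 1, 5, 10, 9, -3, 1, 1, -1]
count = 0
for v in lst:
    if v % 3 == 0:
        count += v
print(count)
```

v=10: not %3==0
v=1: not %3==0
v=5: not %3==0
v=10: not %3==0
v=9: %3==0, count = 0+9 = 9
v=-3: %3==0, count = 9+(-3) = 6
v=1: not %3==0
v=1: not %3==0
v=-1: not %3==0

6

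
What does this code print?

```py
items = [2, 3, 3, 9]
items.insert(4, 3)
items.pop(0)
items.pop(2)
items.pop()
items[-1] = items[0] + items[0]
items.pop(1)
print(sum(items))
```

insert 3 at 4 → [2, 3, 3, 9, 3]
pop(0) removes 2 → [3, 3, 9, 3]
pop(2) removes 9 → [3, 3, 3]
pop() removes 3 → [3, 3]
items[-1] = items[0]+items[0] = 3+3 = 6 → [3, 6]
pop(1) removes 6 → [3]
sum = 3

3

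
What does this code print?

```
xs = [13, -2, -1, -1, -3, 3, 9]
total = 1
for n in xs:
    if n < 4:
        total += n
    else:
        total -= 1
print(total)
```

-5

n=13: not <4, total = 1-1 = 0
n=-2: <4, total = 0+(-2) = -2
n=-1: <4, total = (-2)+(-1) = -3
n=-1: <4, total = (-3)+(-1) = -4
n=-3: <4, total = (-4)+(-3) = -7
n=3: <4, total = (-7)+3 = -4
n=9: not <4, total = (-4)-1 = -5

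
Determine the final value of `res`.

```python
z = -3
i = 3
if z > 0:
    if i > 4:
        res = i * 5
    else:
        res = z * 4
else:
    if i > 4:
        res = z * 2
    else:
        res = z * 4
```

-12

z=-3, i=3
z > 0 is False; i > 4 is False
→ res = z * 4 = -12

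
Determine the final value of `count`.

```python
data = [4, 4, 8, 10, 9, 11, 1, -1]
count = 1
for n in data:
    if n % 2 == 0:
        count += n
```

n=4: even, count = 1+4 = 5
n=4: even, count = 5+4 = 9
n=8: even, count = 9+8 = 17
n=10: even, count = 17+10 = 27
n=9: not even
n=11: not even
n=1: not even
n=-1: not even

27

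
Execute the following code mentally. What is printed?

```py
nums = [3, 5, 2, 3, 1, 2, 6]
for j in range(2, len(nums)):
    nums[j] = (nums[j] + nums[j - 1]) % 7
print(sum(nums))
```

j=2: nums[2] = (2+5)%7 = 0 → [3, 5, 0, 3, 1, 2, 6]
j=3: nums[3] = (3+0)%7 = 3 → [3, 5, 0, 3, 1, 2, 6]
j=4: nums[4] = (1+3)%7 = 4 → [3, 5, 0, 3, 4, 2, 6]
j=5: nums[5] = (2+4)%7 = 6 → [3, 5, 0, 3, 4, 6, 6]
j=6: nums[6] = (6+6)%7 = 5 → [3, 5, 0, 3, 4, 6, 5]
sum = 26

26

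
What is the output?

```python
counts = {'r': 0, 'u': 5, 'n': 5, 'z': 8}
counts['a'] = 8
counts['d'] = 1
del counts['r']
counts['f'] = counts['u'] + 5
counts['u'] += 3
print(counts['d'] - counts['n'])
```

counts['a'] = 8 → {'r': 0, 'u': 5, 'n': 5, 'z': 8, 'a': 8}
counts['d'] = 1 → {'r': 0, 'u': 5, 'n': 5, 'z': 8, 'a': 8, 'd': 1}
del 'r' → {'u': 5, 'n': 5, 'z': 8, 'a': 8, 'd': 1}
counts['f'] = counts['u']+5 = 10 → {'u': 5, 'n': 5, 'z': 8, 'a': 8, 'd': 1, 'f': 10}
counts['u'] = 5+3 = 8 → {'u': 8, 'n': 5, 'z': 8, 'a': 8, 'd': 1, 'f': 10}
counts['d']-counts['n'] = 1-5 = -4

-4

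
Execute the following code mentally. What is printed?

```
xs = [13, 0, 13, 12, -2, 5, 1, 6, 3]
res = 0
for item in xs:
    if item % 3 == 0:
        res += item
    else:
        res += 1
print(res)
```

item=13: not %3==0, res = 0+1 = 1
item=0: %3==0, res = 1+0 = 1
item=13: not %3==0, res = 1+1 = 2
item=12: %3==0, res = 2+12 = 14
item=-2: not %3==0, res = 14+1 = 15
item=5: not %3==0, res = 15+1 = 16
item=1: not %3==0, res = 16+1 = 17
item=6: %3==0, res = 17+6 = 23
item=3: %3==0, res = 23+3 = 26

26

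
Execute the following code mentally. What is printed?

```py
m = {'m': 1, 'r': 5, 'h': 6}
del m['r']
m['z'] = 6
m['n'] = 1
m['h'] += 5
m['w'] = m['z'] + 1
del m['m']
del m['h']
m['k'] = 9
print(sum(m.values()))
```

del 'r' → {'m': 1, 'h': 6}
m['z'] = 6 → {'m': 1, 'h': 6, 'z': 6}
m['n'] = 1 → {'m': 1, 'h': 6, 'z': 6, 'n': 1}
m['h'] = 6+5 = 11 → {'m': 1, 'h': 11, 'z': 6, 'n': 1}
m['w'] = m['z']+1 = 7 → {'m': 1, 'h': 11, 'z': 6, 'n': 1, 'w': 7}
del 'm' → {'h': 11, 'z': 6, 'n': 1, 'w': 7}
del 'h' → {'z': 6, 'n': 1, 'w': 7}
m['k'] = 9 → {'z': 6, 'n': 1, 'w': 7, 'k': 9}
sum of values = 23

23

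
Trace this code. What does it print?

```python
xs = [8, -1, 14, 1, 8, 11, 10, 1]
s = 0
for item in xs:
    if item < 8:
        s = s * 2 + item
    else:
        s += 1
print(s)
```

item=8: not <8, s = 0+1 = 1
item=-1: <8, s = 1*2+(-1) = 1
item=14: not <8, s = 1+1 = 2
item=1: <8, s = 2*2+1 = 5
item=8: not <8, s = 5+1 = 6
item=11: not <8, s = 6+1 = 7
item=10: not <8, s = 7+1 = 8
item=1: <8, s = 8*2+1 = 17

17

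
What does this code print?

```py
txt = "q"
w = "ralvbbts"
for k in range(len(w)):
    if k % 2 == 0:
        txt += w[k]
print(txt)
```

qrlbt

k=0: add 'r' → 'qr'
k=1: skip
k=2: add 'l' → 'qrl'
k=3: skip
k=4: add 'b' → 'qrlb'
k=5: skip
k=6: add 't' → 'qrlbt'
k=7: skip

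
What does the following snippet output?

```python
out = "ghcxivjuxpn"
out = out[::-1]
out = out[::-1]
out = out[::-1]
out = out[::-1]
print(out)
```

reverse → 'npxujvixchg'
reverse → 'ghcxivjuxpn'
reverse → 'npxujvixchg'
reverse → 'ghcxivjuxpn'

ghcxivjuxpn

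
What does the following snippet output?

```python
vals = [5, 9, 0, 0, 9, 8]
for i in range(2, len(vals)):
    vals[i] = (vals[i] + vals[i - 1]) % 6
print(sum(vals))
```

22

i=2: vals[2] = (0+9)%6 = 3 → [5, 9, 3, 0, 9, 8]
i=3: vals[3] = (0+3)%6 = 3 → [5, 9, 3, 3, 9, 8]
i=4: vals[4] = (9+3)%6 = 0 → [5, 9, 3, 3, 0, 8]
i=5: vals[5] = (8+0)%6 = 2 → [5, 9, 3, 3, 0, 2]
sum = 22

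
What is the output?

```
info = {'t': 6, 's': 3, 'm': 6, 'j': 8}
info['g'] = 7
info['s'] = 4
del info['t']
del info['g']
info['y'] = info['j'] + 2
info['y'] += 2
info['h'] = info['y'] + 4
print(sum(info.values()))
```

46

info['g'] = 7 → {'t': 6, 's': 3, 'm': 6, 'j': 8, 'g': 7}
info['s'] = 4 → {'t': 6, 's': 4, 'm': 6, 'j': 8, 'g': 7}
del 't' → {'s': 4, 'm': 6, 'j': 8, 'g': 7}
del 'g' → {'s': 4, 'm': 6, 'j': 8}
info['y'] = info['j']+2 = 10 → {'s': 4, 'm': 6, 'j': 8, 'y': 10}
info['y'] = 10+2 = 12 → {'s': 4, 'm': 6, 'j': 8, 'y': 12}
info['h'] = info['y']+4 = 16 → {'s': 4, 'm': 6, 'j': 8, 'y': 12, 'h': 16}
sum of values = 46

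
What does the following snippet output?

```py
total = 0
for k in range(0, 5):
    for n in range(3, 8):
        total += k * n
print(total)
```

250

k=0,n=3: total = 0+0 = 0
k=0,n=4: total = 0+0 = 0
k=0,n=5: total = 0+0 = 0
k=0,n=6: total = 0+0 = 0
k=0,n=7: total = 0+0 = 0
k=1,n=3: total = 0+3 = 3
k=1,n=4: total = 3+4 = 7
k=1,n=5: total = 7+5 = 12
k=1,n=6: total = 12+6 = 18
k=1,n=7: total = 18+7 = 25
k=2,n=3: total = 25+6 = 31
k=2,n=4: total = 31+8 = 39
k=2,n=5: total = 39+10 = 49
k=2,n=6: total = 49+12 = 61
k=2,n=7: total = 61+14 = 75
k=3,n=3: total = 75+9 = 84
k=3,n=4: total = 84+12 = 96
k=3,n=5: total = 96+15 = 111
k=3,n=6: total = 111+18 = 129
k=3,n=7: total = 129+21 = 150
k=4,n=3: total = 150+12 = 162
k=4,n=4: total = 162+16 = 178
k=4,n=5: total = 178+20 = 198
k=4,n=6: total = 198+24 = 222
k=4,n=7: total = 222+28 = 250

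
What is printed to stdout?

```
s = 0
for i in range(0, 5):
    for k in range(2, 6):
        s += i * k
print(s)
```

140

i=0,k=2: s = 0+0 = 0
i=0,k=3: s = 0+0 = 0
i=0,k=4: s = 0+0 = 0
i=0,k=5: s = 0+0 = 0
i=1,k=2: s = 0+2 = 2
i=1,k=3: s = 2+3 = 5
i=1,k=4: s = 5+4 = 9
i=1,k=5: s = 9+5 = 14
i=2,k=2: s = 14+4 = 18
i=2,k=3: s = 18+6 = 24
i=2,k=4: s = 24+8 = 32
i=2,k=5: s = 32+10 = 42
i=3,k=2: s = 42+6 = 48
i=3,k=3: s = 48+9 = 57
i=3,k=4: s = 57+12 = 69
i=3,k=5: s = 69+15 = 84
i=4,k=2: s = 84+8 = 92
i=4,k=3: s = 92+12 = 104
i=4,k=4: s = 104+16 = 120
i=4,k=5: s = 120+20 = 140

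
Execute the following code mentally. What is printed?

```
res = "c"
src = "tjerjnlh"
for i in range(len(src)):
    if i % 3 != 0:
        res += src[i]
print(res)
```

i=0: skip
i=1: add 'j' → 'cj'
i=2: add 'e' → 'cje'
i=3: skip
i=4: add 'j' → 'cjej'
i=5: add 'n' → 'cjejn'
i=6: skip
i=7: add 'h' → 'cjejnh'

cjejnh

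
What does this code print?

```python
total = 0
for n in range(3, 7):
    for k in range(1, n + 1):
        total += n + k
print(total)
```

138

n=3,k=1: total = 0+4 = 4
n=3,k=2: total = 4+5 = 9
n=3,k=3: total = 9+6 = 15
n=4,k=1: total = 15+5 = 20
n=4,k=2: total = 20+6 = 26
n=4,k=3: total = 26+7 = 33
n=4,k=4: total = 33+8 = 41
n=5,k=1: total = 41+6 = 47
n=5,k=2: total = 47+7 = 54
n=5,k=3: total = 54+8 = 62
n=5,k=4: total = 62+9 = 71
n=5,k=5: total = 71+10 = 81
n=6,k=1: total = 81+7 = 88
n=6,k=2: total = 88+8 = 96
n=6,k=3: total = 96+9 = 105
n=6,k=4: total = 105+10 = 115
n=6,k=5: total = 115+11 = 126
n=6,k=6: total = 126+12 = 138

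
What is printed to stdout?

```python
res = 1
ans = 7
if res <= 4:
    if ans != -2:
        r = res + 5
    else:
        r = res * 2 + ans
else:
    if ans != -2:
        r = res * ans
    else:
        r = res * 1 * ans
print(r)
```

res=1, ans=7
res <= 4 is True; ans != -2 is True
→ r = res + 5 = 6

6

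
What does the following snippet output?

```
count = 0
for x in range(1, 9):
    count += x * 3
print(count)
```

108

x=1: count = 0+1*3 = 3
x=2: count = 3+2*3 = 9
x=3: count = 9+3*3 = 18
x=4: count = 18+4*3 = 30
x=5: count = 30+5*3 = 45
x=6: count = 45+6*3 = 63
x=7: count = 63+7*3 = 84
x=8: count = 84+8*3 = 108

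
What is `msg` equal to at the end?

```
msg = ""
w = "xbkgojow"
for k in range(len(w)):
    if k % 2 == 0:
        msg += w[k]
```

k=0: add 'x' → 'x'
k=1: skip
k=2: add 'k' → 'xk'
k=3: skip
k=4: add 'o' → 'xko'
k=5: skip
k=6: add 'o' → 'xkoo'
k=7: skip

'xkoo'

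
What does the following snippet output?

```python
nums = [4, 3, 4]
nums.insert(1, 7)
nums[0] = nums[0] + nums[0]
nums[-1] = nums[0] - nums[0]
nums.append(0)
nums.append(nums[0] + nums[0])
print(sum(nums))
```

insert 7 at 1 → [4, 7, 3, 4]
nums[0] = nums[0]+nums[0] = 4+4 = 8 → [8, 7, 3, 4]
nums[-1] = nums[0]-nums[0] = 8-8 = 0 → [8, 7, 3, 0]
append 0 → [8, 7, 3, 0, 0]
append nums[0]+nums[0] = 8+8 = 16 → [8, 7, 3, 0, 0, 16]
sum = 34

34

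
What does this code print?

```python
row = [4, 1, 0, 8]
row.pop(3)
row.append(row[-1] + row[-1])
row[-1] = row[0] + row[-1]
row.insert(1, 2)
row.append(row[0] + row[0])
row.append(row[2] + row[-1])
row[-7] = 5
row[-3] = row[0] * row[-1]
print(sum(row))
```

pop(3) removes 8 → [4, 1, 0]
append row[-1]+row[-1] = 0+0 = 0 → [4, 1, 0, 0]
row[-1] = row[0]+row[-1] = 4+0 = 4 → [4, 1, 0, 4]
insert 2 at 1 → [4, 2, 1, 0, 4]
append row[0]+row[0] = 4+4 = 8 → [4, 2, 1, 0, 4, 8]
append row[2]+row[-1] = 1+8 = 9 → [4, 2, 1, 0, 4, 8, 9]
row[-7] = 5 → [5, 2, 1, 0, 4, 8, 9]
row[-3] = row[0]*row[-1] = 5*9 = 45 → [5, 2, 1, 0, 45, 8, 9]
sum = 70

70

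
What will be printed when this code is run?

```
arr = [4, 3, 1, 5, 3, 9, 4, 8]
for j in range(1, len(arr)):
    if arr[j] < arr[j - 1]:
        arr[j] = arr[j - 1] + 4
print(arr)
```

[4, 8, 12, 16, 20, 24, 28, 32]

j=1: 3<4, arr[1] = 4+4 = 8 → [4, 8, 1, 5, 3, 9, 4, 8]
j=2: 1<8, arr[2] = 8+4 = 12 → [4, 8, 12, 5, 3, 9, 4, 8]
j=3: 5<12, arr[3] = 12+4 = 16 → [4, 8, 12, 16, 3, 9, 4, 8]
j=4: 3<16, arr[4] = 16+4 = 20 → [4, 8, 12, 16, 20, 9, 4, 8]
j=5: 9<20, arr[5] = 20+4 = 24 → [4, 8, 12, 16, 20, 24, 4, 8]
j=6: 4<24, arr[6] = 24+4 = 28 → [4, 8, 12, 16, 20, 24, 28, 8]
j=7: 8<28, arr[7] = 28+4 = 32 → [4, 8, 12, 16, 20, 24, 28, 32]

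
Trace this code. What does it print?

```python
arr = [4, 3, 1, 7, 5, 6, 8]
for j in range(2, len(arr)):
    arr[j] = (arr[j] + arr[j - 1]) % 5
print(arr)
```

[4, 3, 4, 1, 1, 2, 0]

j=2: arr[2] = (1+3)%5 = 4 → [4, 3, 4, 7, 5, 6, 8]
j=3: arr[3] = (7+4)%5 = 1 → [4, 3, 4, 1, 5, 6, 8]
j=4: arr[4] = (5+1)%5 = 1 → [4, 3, 4, 1, 1, 6, 8]
j=5: arr[5] = (6+1)%5 = 2 → [4, 3, 4, 1, 1, 2, 8]
j=6: arr[6] = (8+2)%5 = 0 → [4, 3, 4, 1, 1, 2, 0]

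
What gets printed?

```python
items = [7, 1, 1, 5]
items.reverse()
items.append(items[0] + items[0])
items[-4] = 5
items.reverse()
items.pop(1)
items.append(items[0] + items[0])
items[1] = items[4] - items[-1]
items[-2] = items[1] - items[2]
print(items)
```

reverse → [5, 1, 1, 7]
append items[0]+items[0] = 5+5 = 10 → [5, 1, 1, 7, 10]
items[-4] = 5 → [5, 5, 1, 7, 10]
reverse → [10, 7, 1, 5, 5]
pop(1) removes 7 → [10, 1, 5, 5]
append items[0]+items[0] = 10+10 = 20 → [10, 1, 5, 5, 20]
items[1] = items[4]-items[-1] = 20-20 = 0 → [10, 0, 5, 5, 20]
items[-2] = items[1]-items[2] = 0-5 = -5 → [10, 0, 5, -5, 20]

[10, 0, 5, -5, 20]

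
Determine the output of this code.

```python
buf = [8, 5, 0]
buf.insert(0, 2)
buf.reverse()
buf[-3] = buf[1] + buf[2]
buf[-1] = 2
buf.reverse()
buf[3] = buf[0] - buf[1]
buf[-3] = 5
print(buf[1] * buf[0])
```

insert 2 at 0 → [2, 8, 5, 0]
reverse → [0, 5, 8, 2]
buf[-3] = buf[1]+buf[2] = 5+8 = 13 → [0, 13, 8, 2]
buf[-1] = 2 → [0, 13, 8, 2]
reverse → [2, 8, 13, 0]
buf[3] = buf[0]-buf[1] = 2-8 = -6 → [2, 8, 13, -6]
buf[-3] = 5 → [2, 5, 13, -6]
buf[1]*buf[0] = 5*2 = 10

10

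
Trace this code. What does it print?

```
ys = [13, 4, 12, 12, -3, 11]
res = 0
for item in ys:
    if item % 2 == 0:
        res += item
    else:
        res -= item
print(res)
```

7

item=13: not even, res = 0-13 = -13
item=4: even, res = (-13)+4 = -9
item=12: even, res = (-9)+12 = 3
item=12: even, res = 3+12 = 15
item=-3: not even, res = 15-(-3) = 18
item=11: not even, res = 18-11 = 7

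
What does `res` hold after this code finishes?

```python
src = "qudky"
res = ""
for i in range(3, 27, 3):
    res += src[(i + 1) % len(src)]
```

'ydqkuydq'

i=3: add src[4]='y' → 'y'
i=6: add src[2]='d' → 'yd'
i=9: add src[0]='q' → 'ydq'
i=12: add src[3]='k' → 'ydqk'
i=15: add src[1]='u' → 'ydqku'
i=18: add src[4]='y' → 'ydqkuy'
i=21: add src[2]='d' → 'ydqkuyd'
i=24: add src[0]='q' → 'ydqkuydq'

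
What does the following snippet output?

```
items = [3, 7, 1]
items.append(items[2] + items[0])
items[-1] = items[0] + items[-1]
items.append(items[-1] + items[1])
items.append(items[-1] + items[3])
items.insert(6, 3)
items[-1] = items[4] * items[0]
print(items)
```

[3, 7, 1, 7, 14, 21, 42]

append items[2]+items[0] = 1+3 = 4 → [3, 7, 1, 4]
items[-1] = items[0]+items[-1] = 3+4 = 7 → [3, 7, 1, 7]
append items[-1]+items[1] = 7+7 = 14 → [3, 7, 1, 7, 14]
append items[-1]+items[3] = 14+7 = 21 → [3, 7, 1, 7, 14, 21]
insert 3 at 6 → [3, 7, 1, 7, 14, 21, 3]
items[-1] = items[4]*items[0] = 14*3 = 42 → [3, 7, 1, 7, 14, 21, 42]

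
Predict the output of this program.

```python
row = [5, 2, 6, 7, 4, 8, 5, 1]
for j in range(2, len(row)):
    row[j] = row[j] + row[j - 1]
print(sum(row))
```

j=2: row[2] = 6+2 = 8 → [5, 2, 8, 7, 4, 8, 5, 1]
j=3: row[3] = 7+8 = 15 → [5, 2, 8, 15, 4, 8, 5, 1]
j=4: row[4] = 4+15 = 19 → [5, 2, 8, 15, 19, 8, 5, 1]
j=5: row[5] = 8+19 = 27 → [5, 2, 8, 15, 19, 27, 5, 1]
j=6: row[6] = 5+27 = 32 → [5, 2, 8, 15, 19, 27, 32, 1]
j=7: row[7] = 1+32 = 33 → [5, 2, 8, 15, 19, 27, 32, 33]
sum = 141

141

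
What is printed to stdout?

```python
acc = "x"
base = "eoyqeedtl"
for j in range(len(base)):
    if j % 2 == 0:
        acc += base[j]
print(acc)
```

xeyedl

j=0: add 'e' → 'xe'
j=1: skip
j=2: add 'y' → 'xey'
j=3: skip
j=4: add 'e' → 'xeye'
j=5: skip
j=6: add 'd' → 'xeyed'
j=7: skip
j=8: add 'l' → 'xeyedl'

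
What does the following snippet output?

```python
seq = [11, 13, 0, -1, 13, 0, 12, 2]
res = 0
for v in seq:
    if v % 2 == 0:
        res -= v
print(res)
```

-14

v=11: not even
v=13: not even
v=0: even, res = 0-0 = 0
v=-1: not even
v=13: not even
v=0: even, res = 0-0 = 0
v=12: even, res = 0-12 = -12
v=2: even, res = (-12)-2 = -14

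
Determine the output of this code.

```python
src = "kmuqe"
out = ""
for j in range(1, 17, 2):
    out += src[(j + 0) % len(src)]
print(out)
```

j=1: add src[1]='m' → 'm'
j=3: add src[3]='q' → 'mq'
j=5: add src[0]='k' → 'mqk'
j=7: add src[2]='u' → 'mqku'
j=9: add src[4]='e' → 'mqkue'
j=11: add src[1]='m' → 'mqkuem'
j=13: add src[3]='q' → 'mqkuemq'
j=15: add src[0]='k' → 'mqkuemqk'

mqkuemqk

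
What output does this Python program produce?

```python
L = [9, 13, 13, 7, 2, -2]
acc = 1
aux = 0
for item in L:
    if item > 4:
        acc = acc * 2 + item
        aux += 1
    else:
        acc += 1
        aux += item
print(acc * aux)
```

700

item=9: >4, acc = 1*2+9 = 11; aux=1
item=13: >4, acc = 11*2+13 = 35; aux=2
item=13: >4, acc = 35*2+13 = 83; aux=3
item=7: >4, acc = 83*2+7 = 173; aux=4
item=2: not >4, acc = 173+1 = 174; aux=6
item=-2: not >4, acc = 174+1 = 175; aux=4
acc*aux = 175*4 = 700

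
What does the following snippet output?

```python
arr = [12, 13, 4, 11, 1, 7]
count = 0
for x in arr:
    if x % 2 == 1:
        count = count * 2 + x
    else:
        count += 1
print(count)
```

181

x=12: not odd, count = 0+1 = 1
x=13: odd, count = 1*2+13 = 15
x=4: not odd, count = 15+1 = 16
x=11: odd, count = 16*2+11 = 43
x=1: odd, count = 43*2+1 = 87
x=7: odd, count = 87*2+7 = 181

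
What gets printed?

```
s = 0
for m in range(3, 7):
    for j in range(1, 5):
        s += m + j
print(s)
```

m=3,j=1: s = 0+4 = 4
m=3,j=2: s = 4+5 = 9
m=3,j=3: s = 9+6 = 15
m=3,j=4: s = 15+7 = 22
m=4,j=1: s = 22+5 = 27
m=4,j=2: s = 27+6 = 33
m=4,j=3: s = 33+7 = 40
m=4,j=4: s = 40+8 = 48
m=5,j=1: s = 48+6 = 54
m=5,j=2: s = 54+7 = 61
m=5,j=3: s = 61+8 = 69
m=5,j=4: s = 69+9 = 78
m=6,j=1: s = 78+7 = 85
m=6,j=2: s = 85+8 = 93
m=6,j=3: s = 93+9 = 102
m=6,j=4: s = 102+10 = 112

112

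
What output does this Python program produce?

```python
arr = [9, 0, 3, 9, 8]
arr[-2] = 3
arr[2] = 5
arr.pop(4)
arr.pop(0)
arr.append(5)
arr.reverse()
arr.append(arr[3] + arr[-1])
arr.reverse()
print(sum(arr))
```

arr[-2] = 3 → [9, 0, 3, 3, 8]
arr[2] = 5 → [9, 0, 5, 3, 8]
pop(4) removes 8 → [9, 0, 5, 3]
pop(0) removes 9 → [0, 5, 3]
append 5 → [0, 5, 3, 5]
reverse → [5, 3, 5, 0]
append arr[3]+arr[-1] = 0+0 = 0 → [5, 3, 5, 0, 0]
reverse → [0, 0, 5, 3, 5]
sum = 13

13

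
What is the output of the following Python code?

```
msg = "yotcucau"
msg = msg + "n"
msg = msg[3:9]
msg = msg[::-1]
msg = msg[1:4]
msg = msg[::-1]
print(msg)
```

+ 'n' → 'yotcucaun'
slice [3:9] → 'cucaun'
reverse → 'nuacuc'
slice [1:4] → 'uac'
reverse → 'cau'

cau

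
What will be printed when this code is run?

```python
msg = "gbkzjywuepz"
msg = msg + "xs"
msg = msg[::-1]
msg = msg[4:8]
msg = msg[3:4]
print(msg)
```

+ 'xs' → 'gbkzjywuepzxs'
reverse → 'sxzpeuwyjzkbg'
slice [4:8] → 'euwy'
slice [3:4] → 'y'

y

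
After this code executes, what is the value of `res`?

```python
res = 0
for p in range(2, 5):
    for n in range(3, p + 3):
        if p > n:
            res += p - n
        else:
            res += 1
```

9

p=2,n=3: not 2>3, res = 0+1 = 1
p=2,n=4: not 2>4, res = 1+1 = 2
p=3,n=3: not 3>3, res = 2+1 = 3
p=3,n=4: not 3>4, res = 3+1 = 4
p=3,n=5: not 3>5, res = 4+1 = 5
p=4,n=3: 4>3, res = 5+1 = 6
p=4,n=4: not 4>4, res = 6+1 = 7
p=4,n=5: not 4>5, res = 7+1 = 8
p=4,n=6: not 4>6, res = 8+1 = 9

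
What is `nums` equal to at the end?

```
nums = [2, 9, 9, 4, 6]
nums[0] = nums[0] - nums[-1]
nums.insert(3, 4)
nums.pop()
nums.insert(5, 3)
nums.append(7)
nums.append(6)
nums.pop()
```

nums[0] = nums[0]-nums[-1] = 2-6 = -4 → [-4, 9, 9, 4, 6]
insert 4 at 3 → [-4, 9, 9, 4, 4, 6]
pop() removes 6 → [-4, 9, 9, 4, 4]
insert 3 at 5 → [-4, 9, 9, 4, 4, 3]
append 7 → [-4, 9, 9, 4, 4, 3, 7]
append 6 → [-4, 9, 9, 4, 4, 3, 7, 6]
pop() removes 6 → [-4, 9, 9, 4, 4, 3, 7]

[-4, 9, 9, 4, 4, 3, 7]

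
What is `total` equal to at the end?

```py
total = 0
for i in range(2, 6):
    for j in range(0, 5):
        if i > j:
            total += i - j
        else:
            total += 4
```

58

i=2,j=0: 2>0, total = 0+2 = 2
i=2,j=1: 2>1, total = 2+1 = 3
i=2,j=2: not 2>2, total = 3+4 = 7
i=2,j=3: not 2>3, total = 7+4 = 11
i=2,j=4: not 2>4, total = 11+4 = 15
i=3,j=0: 3>0, total = 15+3 = 18
i=3,j=1: 3>1, total = 18+2 = 20
i=3,j=2: 3>2, total = 20+1 = 21
i=3,j=3: not 3>3, total = 21+4 = 25
i=3,j=4: not 3>4, total = 25+4 = 29
i=4,j=0: 4>0, total = 29+4 = 33
i=4,j=1: 4>1, total = 33+3 = 36
i=4,j=2: 4>2, total = 36+2 = 38
i=4,j=3: 4>3, total = 38+1 = 39
i=4,j=4: not 4>4, total = 39+4 = 43
i=5,j=0: 5>0, total = 43+5 = 48
i=5,j=1: 5>1, total = 48+4 = 52
i=5,j=2: 5>2, total = 52+3 = 55
i=5,j=3: 5>3, total = 55+2 = 57
i=5,j=4: 5>4, total = 57+1 = 58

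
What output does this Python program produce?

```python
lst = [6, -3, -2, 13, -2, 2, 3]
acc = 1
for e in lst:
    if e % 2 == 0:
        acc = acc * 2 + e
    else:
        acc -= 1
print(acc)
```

e=6: even, acc = 1*2+6 = 8
e=-3: not even, acc = 8-1 = 7
e=-2: even, acc = 7*2+(-2) = 12
e=13: not even, acc = 12-1 = 11
e=-2: even, acc = 11*2+(-2) = 20
e=2: even, acc = 20*2+2 = 42
e=3: not even, acc = 42-1 = 41

41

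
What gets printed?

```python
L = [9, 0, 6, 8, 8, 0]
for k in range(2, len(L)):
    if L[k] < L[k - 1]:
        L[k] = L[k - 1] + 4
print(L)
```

[9, 0, 6, 8, 8, 12]

k=2: 6>=0, unchanged → [9, 0, 6, 8, 8, 0]
k=3: 8>=6, unchanged → [9, 0, 6, 8, 8, 0]
k=4: 8>=8, unchanged → [9, 0, 6, 8, 8, 0]
k=5: 0<8, L[5] = 8+4 = 12 → [9, 0, 6, 8, 8, 12]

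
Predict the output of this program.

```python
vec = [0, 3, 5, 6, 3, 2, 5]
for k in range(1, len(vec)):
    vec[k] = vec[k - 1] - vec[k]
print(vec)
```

[0, -3, -8, -14, -17, -19, -24]

k=1: vec[1] = 0-3 = -3 → [0, -3, 5, 6, 3, 2, 5]
k=2: vec[2] = (-3)-5 = -8 → [0, -3, -8, 6, 3, 2, 5]
k=3: vec[3] = (-8)-6 = -14 → [0, -3, -8, -14, 3, 2, 5]
k=4: vec[4] = (-14)-3 = -17 → [0, -3, -8, -14, -17, 2, 5]
k=5: vec[5] = (-17)-2 = -19 → [0, -3, -8, -14, -17, -19, 5]
k=6: vec[6] = (-19)-5 = -24 → [0, -3, -8, -14, -17, -19, -24]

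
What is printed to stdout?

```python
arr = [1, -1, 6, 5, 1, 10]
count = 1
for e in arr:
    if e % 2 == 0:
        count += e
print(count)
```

e=1: not even
e=-1: not even
e=6: even, count = 1+6 = 7
e=5: not even
e=1: not even
e=10: even, count = 7+10 = 17

17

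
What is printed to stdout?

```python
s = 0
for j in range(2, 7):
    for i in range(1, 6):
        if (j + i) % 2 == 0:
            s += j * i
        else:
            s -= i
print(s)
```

j=2,i=1: odd sum, s = 0-1 = -1
j=2,i=2: even sum, s = (-1)+4 = 3
j=2,i=3: odd sum, s = 3-3 = 0
j=2,i=4: even sum, s = 0+8 = 8
j=2,i=5: odd sum, s = 8-5 = 3
j=3,i=1: even sum, s = 3+3 = 6
j=3,i=2: odd sum, s = 6-2 = 4
j=3,i=3: even sum, s = 4+9 = 13
j=3,i=4: odd sum, s = 13-4 = 9
j=3,i=5: even sum, s = 9+15 = 24
j=4,i=1: odd sum, s = 24-1 = 23
j=4,i=2: even sum, s = 23+8 = 31
j=4,i=3: odd sum, s = 31-3 = 28
j=4,i=4: even sum, s = 28+16 = 44
j=4,i=5: odd sum, s = 44-5 = 39
j=5,i=1: even sum, s = 39+5 = 44
j=5,i=2: odd sum, s = 44-2 = 42
j=5,i=3: even sum, s = 42+15 = 57
j=5,i=4: odd sum, s = 57-4 = 53
j=5,i=5: even sum, s = 53+25 = 78
j=6,i=1: odd sum, s = 78-1 = 77
j=6,i=2: even sum, s = 77+12 = 89
j=6,i=3: odd sum, s = 89-3 = 86
j=6,i=4: even sum, s = 86+24 = 110
j=6,i=5: odd sum, s = 110-5 = 105

105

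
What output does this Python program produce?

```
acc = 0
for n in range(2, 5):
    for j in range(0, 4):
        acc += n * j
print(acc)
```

54

n=2,j=0: acc = 0+0 = 0
n=2,j=1: acc = 0+2 = 2
n=2,j=2: acc = 2+4 = 6
n=2,j=3: acc = 6+6 = 12
n=3,j=0: acc = 12+0 = 12
n=3,j=1: acc = 12+3 = 15
n=3,j=2: acc = 15+6 = 21
n=3,j=3: acc = 21+9 = 30
n=4,j=0: acc = 30+0 = 30
n=4,j=1: acc = 30+4 = 34
n=4,j=2: acc = 34+8 = 42
n=4,j=3: acc = 42+12 = 54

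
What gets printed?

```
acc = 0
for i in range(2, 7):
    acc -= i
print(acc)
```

-20

i=2: acc = 0-2 = -2
i=3: acc = (-2)-3 = -5
i=4: acc = (-5)-4 = -9
i=5: acc = (-9)-5 = -14
i=6: acc = (-14)-6 = -20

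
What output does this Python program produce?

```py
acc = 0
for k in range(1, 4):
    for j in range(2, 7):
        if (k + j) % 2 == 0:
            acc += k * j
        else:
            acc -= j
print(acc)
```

k=1,j=2: odd sum, acc = 0-2 = -2
k=1,j=3: even sum, acc = (-2)+3 = 1
k=1,j=4: odd sum, acc = 1-4 = -3
k=1,j=5: even sum, acc = (-3)+5 = 2
k=1,j=6: odd sum, acc = 2-6 = -4
k=2,j=2: even sum, acc = (-4)+4 = 0
k=2,j=3: odd sum, acc = 0-3 = -3
k=2,j=4: even sum, acc = (-3)+8 = 5
k=2,j=5: odd sum, acc = 5-5 = 0
k=2,j=6: even sum, acc = 0+12 = 12
k=3,j=2: odd sum, acc = 12-2 = 10
k=3,j=3: even sum, acc = 10+9 = 19
k=3,j=4: odd sum, acc = 19-4 = 15
k=3,j=5: even sum, acc = 15+15 = 30
k=3,j=6: odd sum, acc = 30-6 = 24

24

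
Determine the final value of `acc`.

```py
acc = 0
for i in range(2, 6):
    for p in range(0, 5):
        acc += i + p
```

110

i=2,p=0: acc = 0+2 = 2
i=2,p=1: acc = 2+3 = 5
i=2,p=2: acc = 5+4 = 9
i=2,p=3: acc = 9+5 = 14
i=2,p=4: acc = 14+6 = 20
i=3,p=0: acc = 20+3 = 23
i=3,p=1: acc = 23+4 = 27
i=3,p=2: acc = 27+5 = 32
i=3,p=3: acc = 32+6 = 38
i=3,p=4: acc = 38+7 = 45
i=4,p=0: acc = 45+4 = 49
i=4,p=1: acc = 49+5 = 54
i=4,p=2: acc = 54+6 = 60
i=4,p=3: acc = 60+7 = 67
i=4,p=4: acc = 67+8 = 75
i=5,p=0: acc = 75+5 = 80
i=5,p=1: acc = 80+6 = 86
i=5,p=2: acc = 86+7 = 93
i=5,p=3: acc = 93+8 = 101
i=5,p=4: acc = 101+9 = 110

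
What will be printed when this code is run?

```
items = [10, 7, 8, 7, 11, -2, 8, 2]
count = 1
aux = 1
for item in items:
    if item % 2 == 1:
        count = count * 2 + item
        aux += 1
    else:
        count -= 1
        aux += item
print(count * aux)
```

item=10: not odd, count = 1-1 = 0; aux=11
item=7: odd, count = 0*2+7 = 7; aux=12
item=8: not odd, count = 7-1 = 6; aux=20
item=7: odd, count = 6*2+7 = 19; aux=21
item=11: odd, count = 19*2+11 = 49; aux=22
item=-2: not odd, count = 49-1 = 48; aux=20
item=8: not odd, count = 48-1 = 47; aux=28
item=2: not odd, count = 47-1 = 46; aux=30
count*aux = 46*30 = 1380

1380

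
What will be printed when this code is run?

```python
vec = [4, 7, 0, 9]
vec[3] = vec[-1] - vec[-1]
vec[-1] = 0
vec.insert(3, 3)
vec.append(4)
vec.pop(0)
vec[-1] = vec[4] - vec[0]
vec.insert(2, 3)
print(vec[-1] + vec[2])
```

0

vec[3] = vec[-1]-vec[-1] = 9-9 = 0 → [4, 7, 0, 0]
vec[-1] = 0 → [4, 7, 0, 0]
insert 3 at 3 → [4, 7, 0, 3, 0]
append 4 → [4, 7, 0, 3, 0, 4]
pop(0) removes 4 → [7, 0, 3, 0, 4]
vec[-1] = vec[4]-vec[0] = 4-7 = -3 → [7, 0, 3, 0, -3]
insert 3 at 2 → [7, 0, 3, 3, 0, -3]
vec[-1]+vec[2] = (-3)+3 = 0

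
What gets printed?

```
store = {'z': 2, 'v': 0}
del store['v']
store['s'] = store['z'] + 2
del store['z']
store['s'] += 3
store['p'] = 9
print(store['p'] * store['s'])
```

del 'v' → {'z': 2}
store['s'] = store['z']+2 = 4 → {'z': 2, 's': 4}
del 'z' → {'s': 4}
store['s'] = 4+3 = 7 → {'s': 7}
store['p'] = 9 → {'s': 7, 'p': 9}
store['p']*store['s'] = 9*7 = 63

63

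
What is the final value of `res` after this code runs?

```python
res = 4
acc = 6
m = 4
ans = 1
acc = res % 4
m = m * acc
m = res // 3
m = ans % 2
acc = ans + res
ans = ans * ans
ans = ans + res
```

acc = 4%4 = 0
m = 4*0 = 0
m = 4//3 = 1
m = 1%2 = 1
acc = 1+4 = 5
ans = 1*1 = 1
ans = 1+4 = 5

4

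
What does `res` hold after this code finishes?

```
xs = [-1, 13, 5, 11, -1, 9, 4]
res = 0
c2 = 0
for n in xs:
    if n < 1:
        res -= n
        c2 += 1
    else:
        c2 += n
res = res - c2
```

-42

n=-1: <1, res = 0-(-1) = 1; c2=1
n=13: not <1; c2=14
n=5: not <1; c2=19
n=11: not <1; c2=30
n=-1: <1, res = 1-(-1) = 2; c2=31
n=9: not <1; c2=40
n=4: not <1; c2=44
res-c2 = 2-44 = -42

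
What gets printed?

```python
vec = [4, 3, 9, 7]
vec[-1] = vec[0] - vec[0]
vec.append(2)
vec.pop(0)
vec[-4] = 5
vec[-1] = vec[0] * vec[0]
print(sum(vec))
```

vec[-1] = vec[0]-vec[0] = 4-4 = 0 → [4, 3, 9, 0]
append 2 → [4, 3, 9, 0, 2]
pop(0) removes 4 → [3, 9, 0, 2]
vec[-4] = 5 → [5, 9, 0, 2]
vec[-1] = vec[0]*vec[0] = 5*5 = 25 → [5, 9, 0, 25]
sum = 39

39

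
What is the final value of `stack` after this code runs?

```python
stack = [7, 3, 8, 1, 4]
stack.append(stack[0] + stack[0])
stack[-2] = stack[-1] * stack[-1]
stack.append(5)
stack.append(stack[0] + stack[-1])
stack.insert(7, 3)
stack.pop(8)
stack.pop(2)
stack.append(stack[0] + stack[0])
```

append stack[0]+stack[0] = 7+7 = 14 → [7, 3, 8, 1, 4, 14]
stack[-2] = stack[-1]*stack[-1] = 14*14 = 196 → [7, 3, 8, 1, 196, 14]
append 5 → [7, 3, 8, 1, 196, 14, 5]
append stack[0]+stack[-1] = 7+5 = 12 → [7, 3, 8, 1, 196, 14, 5, 12]
insert 3 at 7 → [7, 3, 8, 1, 196, 14, 5, 3, 12]
pop(8) removes 12 → [7, 3, 8, 1, 196, 14, 5, 3]
pop(2) removes 8 → [7, 3, 1, 196, 14, 5, 3]
append stack[0]+stack[0] = 7+7 = 14 → [7, 3, 1, 196, 14, 5, 3, 14]

[7, 3, 1, 196, 14, 5, 3, 14]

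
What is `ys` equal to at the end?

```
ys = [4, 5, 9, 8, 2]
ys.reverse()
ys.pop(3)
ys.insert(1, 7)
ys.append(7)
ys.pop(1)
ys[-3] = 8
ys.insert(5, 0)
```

reverse → [2, 8, 9, 5, 4]
pop(3) removes 5 → [2, 8, 9, 4]
insert 7 at 1 → [2, 7, 8, 9, 4]
append 7 → [2, 7, 8, 9, 4, 7]
pop(1) removes 7 → [2, 8, 9, 4, 7]
ys[-3] = 8 → [2, 8, 8, 4, 7]
insert 0 at 5 → [2, 8, 8, 4, 7, 0]

[2, 8, 8, 4, 7, 0]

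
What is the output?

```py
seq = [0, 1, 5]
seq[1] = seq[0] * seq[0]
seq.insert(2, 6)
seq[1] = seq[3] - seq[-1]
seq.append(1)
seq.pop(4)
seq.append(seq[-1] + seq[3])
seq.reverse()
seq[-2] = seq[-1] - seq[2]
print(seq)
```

seq[1] = seq[0]*seq[0] = 0*0 = 0 → [0, 0, 5]
insert 6 at 2 → [0, 0, 6, 5]
seq[1] = seq[3]-seq[-1] = 5-5 = 0 → [0, 0, 6, 5]
append 1 → [0, 0, 6, 5, 1]
pop(4) removes 1 → [0, 0, 6, 5]
append seq[-1]+seq[3] = 5+5 = 10 → [0, 0, 6, 5, 10]
reverse → [10, 5, 6, 0, 0]
seq[-2] = seq[-1]-seq[2] = 0-6 = -6 → [10, 5, 6, -6, 0]

[10, 5, 6, -6, 0]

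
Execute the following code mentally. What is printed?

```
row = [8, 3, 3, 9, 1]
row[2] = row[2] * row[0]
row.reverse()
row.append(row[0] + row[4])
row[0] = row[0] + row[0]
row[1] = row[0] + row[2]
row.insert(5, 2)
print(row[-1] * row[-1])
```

row[2] = row[2]*row[0] = 3*8 = 24 → [8, 3, 24, 9, 1]
reverse → [1, 9, 24, 3, 8]
append row[0]+row[4] = 1+8 = 9 → [1, 9, 24, 3, 8, 9]
row[0] = row[0]+row[0] = 1+1 = 2 → [2, 9, 24, 3, 8, 9]
row[1] = row[0]+row[2] = 2+24 = 26 → [2, 26, 24, 3, 8, 9]
insert 2 at 5 → [2, 26, 24, 3, 8, 2, 9]
row[-1]*row[-1] = 9*9 = 81

81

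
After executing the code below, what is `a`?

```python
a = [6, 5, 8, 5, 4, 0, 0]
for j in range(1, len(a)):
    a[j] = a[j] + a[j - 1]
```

j=1: a[1] = 5+6 = 11 → [6, 11, 8, 5, 4, 0, 0]
j=2: a[2] = 8+11 = 19 → [6, 11, 19, 5, 4, 0, 0]
j=3: a[3] = 5+19 = 24 → [6, 11, 19, 24, 4, 0, 0]
j=4: a[4] = 4+24 = 28 → [6, 11, 19, 24, 28, 0, 0]
j=5: a[5] = 0+28 = 28 → [6, 11, 19, 24, 28, 28, 0]
j=6: a[6] = 0+28 = 28 → [6, 11, 19, 24, 28, 28, 28]

[6, 11, 19, 24, 28, 28, 28]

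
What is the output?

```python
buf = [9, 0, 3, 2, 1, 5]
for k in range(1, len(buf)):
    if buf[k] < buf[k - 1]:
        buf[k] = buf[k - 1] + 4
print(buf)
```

k=1: 0<9, buf[1] = 9+4 = 13 → [9, 13, 3, 2, 1, 5]
k=2: 3<13, buf[2] = 13+4 = 17 → [9, 13, 17, 2, 1, 5]
k=3: 2<17, buf[3] = 17+4 = 21 → [9, 13, 17, 21, 1, 5]
k=4: 1<21, buf[4] = 21+4 = 25 → [9, 13, 17, 21, 25, 5]
k=5: 5<25, buf[5] = 25+4 = 29 → [9, 13, 17, 21, 25, 29]

[9, 13, 17, 21, 25, 29]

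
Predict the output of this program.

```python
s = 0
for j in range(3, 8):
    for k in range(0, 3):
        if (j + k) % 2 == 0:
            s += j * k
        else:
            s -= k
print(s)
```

27

j=3,k=0: odd sum, s = 0-0 = 0
j=3,k=1: even sum, s = 0+3 = 3
j=3,k=2: odd sum, s = 3-2 = 1
j=4,k=0: even sum, s = 1+0 = 1
j=4,k=1: odd sum, s = 1-1 = 0
j=4,k=2: even sum, s = 0+8 = 8
j=5,k=0: odd sum, s = 8-0 = 8
j=5,k=1: even sum, s = 8+5 = 13
j=5,k=2: odd sum, s = 13-2 = 11
j=6,k=0: even sum, s = 11+0 = 11
j=6,k=1: odd sum, s = 11-1 = 10
j=6,k=2: even sum, s = 10+12 = 22
j=7,k=0: odd sum, s = 22-0 = 22
j=7,k=1: even sum, s = 22+7 = 29
j=7,k=2: odd sum, s = 29-2 = 27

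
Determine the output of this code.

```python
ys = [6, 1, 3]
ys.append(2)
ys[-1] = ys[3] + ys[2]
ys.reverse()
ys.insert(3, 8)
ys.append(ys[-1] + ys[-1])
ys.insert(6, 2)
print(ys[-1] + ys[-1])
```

4

append 2 → [6, 1, 3, 2]
ys[-1] = ys[3]+ys[2] = 2+3 = 5 → [6, 1, 3, 5]
reverse → [5, 3, 1, 6]
insert 8 at 3 → [5, 3, 1, 8, 6]
append ys[-1]+ys[-1] = 6+6 = 12 → [5, 3, 1, 8, 6, 12]
insert 2 at 6 → [5, 3, 1, 8, 6, 12, 2]
ys[-1]+ys[-1] = 2+2 = 4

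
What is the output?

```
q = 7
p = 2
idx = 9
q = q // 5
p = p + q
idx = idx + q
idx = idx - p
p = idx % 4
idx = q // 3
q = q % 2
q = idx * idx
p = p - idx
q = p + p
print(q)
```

q = 7//5 = 1
p = 2+1 = 3
idx = 9+1 = 10
idx = 10-3 = 7
p = 7%4 = 3
idx = 1//3 = 0
q = 1%2 = 1
q = 0*0 = 0
p = 3-0 = 3
q = 3+3 = 6

6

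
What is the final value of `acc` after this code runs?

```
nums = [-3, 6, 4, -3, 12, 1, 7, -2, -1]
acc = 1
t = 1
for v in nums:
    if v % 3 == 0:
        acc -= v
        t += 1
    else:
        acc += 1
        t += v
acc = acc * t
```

-84

v=-3: %3==0, acc = 1-(-3) = 4; t=2
v=6: %3==0, acc = 4-6 = -2; t=3
v=4: not %3==0, acc = (-2)+1 = -1; t=7
v=-3: %3==0, acc = (-1)-(-3) = 2; t=8
v=12: %3==0, acc = 2-12 = -10; t=9
v=1: not %3==0, acc = (-10)+1 = -9; t=10
v=7: not %3==0, acc = (-9)+1 = -8; t=17
v=-2: not %3==0, acc = (-8)+1 = -7; t=15
v=-1: not %3==0, acc = (-7)+1 = -6; t=14
acc*t = (-6)*14 = -84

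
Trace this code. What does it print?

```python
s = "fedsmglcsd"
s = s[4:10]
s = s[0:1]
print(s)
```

m

slice [4:10] → 'mglcsd'
slice [0:1] → 'm'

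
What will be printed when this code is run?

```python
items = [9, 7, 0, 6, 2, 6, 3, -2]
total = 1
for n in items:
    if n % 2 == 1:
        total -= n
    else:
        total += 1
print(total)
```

n=9: odd, total = 1-9 = -8
n=7: odd, total = (-8)-7 = -15
n=0: not odd, total = (-15)+1 = -14
n=6: not odd, total = (-14)+1 = -13
n=2: not odd, total = (-13)+1 = -12
n=6: not odd, total = (-12)+1 = -11
n=3: odd, total = (-11)-3 = -14
n=-2: not odd, total = (-14)+1 = -13

-13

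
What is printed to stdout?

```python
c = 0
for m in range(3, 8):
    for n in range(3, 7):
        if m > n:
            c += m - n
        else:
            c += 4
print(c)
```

m=3,n=3: not 3>3, c = 0+4 = 4
m=3,n=4: not 3>4, c = 4+4 = 8
m=3,n=5: not 3>5, c = 8+4 = 12
m=3,n=6: not 3>6, c = 12+4 = 16
m=4,n=3: 4>3, c = 16+1 = 17
m=4,n=4: not 4>4, c = 17+4 = 21
m=4,n=5: not 4>5, c = 21+4 = 25
m=4,n=6: not 4>6, c = 25+4 = 29
m=5,n=3: 5>3, c = 29+2 = 31
m=5,n=4: 5>4, c = 31+1 = 32
m=5,n=5: not 5>5, c = 32+4 = 36
m=5,n=6: not 5>6, c = 36+4 = 40
m=6,n=3: 6>3, c = 40+3 = 43
m=6,n=4: 6>4, c = 43+2 = 45
m=6,n=5: 6>5, c = 45+1 = 46
m=6,n=6: not 6>6, c = 46+4 = 50
m=7,n=3: 7>3, c = 50+4 = 54
m=7,n=4: 7>4, c = 54+3 = 57
m=7,n=5: 7>5, c = 57+2 = 59
m=7,n=6: 7>6, c = 59+1 = 60

60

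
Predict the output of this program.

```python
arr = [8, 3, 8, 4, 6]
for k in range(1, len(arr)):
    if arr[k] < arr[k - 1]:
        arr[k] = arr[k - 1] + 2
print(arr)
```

[8, 10, 12, 14, 16]

k=1: 3<8, arr[1] = 8+2 = 10 → [8, 10, 8, 4, 6]
k=2: 8<10, arr[2] = 10+2 = 12 → [8, 10, 12, 4, 6]
k=3: 4<12, arr[3] = 12+2 = 14 → [8, 10, 12, 14, 6]
k=4: 6<14, arr[4] = 14+2 = 16 → [8, 10, 12, 14, 16]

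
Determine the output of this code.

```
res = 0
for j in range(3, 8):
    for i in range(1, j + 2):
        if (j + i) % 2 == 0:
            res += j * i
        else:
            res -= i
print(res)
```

202

j=3,i=1: even sum, res = 0+3 = 3
j=3,i=2: odd sum, res = 3-2 = 1
j=3,i=3: even sum, res = 1+9 = 10
j=3,i=4: odd sum, res = 10-4 = 6
j=4,i=1: odd sum, res = 6-1 = 5
j=4,i=2: even sum, res = 5+8 = 13
j=4,i=3: odd sum, res = 13-3 = 10
j=4,i=4: even sum, res = 10+16 = 26
j=4,i=5: odd sum, res = 26-5 = 21
j=5,i=1: even sum, res = 21+5 = 26
j=5,i=2: odd sum, res = 26-2 = 24
j=5,i=3: even sum, res = 24+15 = 39
j=5,i=4: odd sum, res = 39-4 = 35
j=5,i=5: even sum, res = 35+25 = 60
j=5,i=6: odd sum, res = 60-6 = 54
j=6,i=1: odd sum, res = 54-1 = 53
j=6,i=2: even sum, res = 53+12 = 65
j=6,i=3: odd sum, res = 65-3 = 62
j=6,i=4: even sum, res = 62+24 = 86
j=6,i=5: odd sum, res = 86-5 = 81
j=6,i=6: even sum, res = 81+36 = 117
j=6,i=7: odd sum, res = 117-7 = 110
j=7,i=1: even sum, res = 110+7 = 117
j=7,i=2: odd sum, res = 117-2 = 115
j=7,i=3: even sum, res = 115+21 = 136
j=7,i=4: odd sum, res = 136-4 = 132
j=7,i=5: even sum, res = 132+35 = 167
j=7,i=6: odd sum, res = 167-6 = 161
j=7,i=7: even sum, res = 161+49 = 210
j=7,i=8: odd sum, res = 210-8 = 202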